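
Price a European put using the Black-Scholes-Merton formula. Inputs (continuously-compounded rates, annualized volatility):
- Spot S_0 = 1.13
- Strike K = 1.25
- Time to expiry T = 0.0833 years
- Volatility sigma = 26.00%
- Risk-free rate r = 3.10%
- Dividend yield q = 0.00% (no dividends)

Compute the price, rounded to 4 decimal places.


Answer: Price = 0.1207

Derivation:
d1 = (ln(S/K) + (r - q + 0.5*sigma^2) * T) / (sigma * sqrt(T)) = -1.27301990
d2 = d1 - sigma * sqrt(T) = -1.34806043
exp(-rT) = 0.99742103; exp(-qT) = 1.00000000
P = K * exp(-rT) * N(-d2) - S_0 * exp(-qT) * N(-d1)
N(-d1) = 0.89849451; N(-d2) = 0.91118053
P = 1.2500 * 0.99742103 * 0.91118053 - 1.1300 * 1.00000000 * 0.89849451 = 0.1207


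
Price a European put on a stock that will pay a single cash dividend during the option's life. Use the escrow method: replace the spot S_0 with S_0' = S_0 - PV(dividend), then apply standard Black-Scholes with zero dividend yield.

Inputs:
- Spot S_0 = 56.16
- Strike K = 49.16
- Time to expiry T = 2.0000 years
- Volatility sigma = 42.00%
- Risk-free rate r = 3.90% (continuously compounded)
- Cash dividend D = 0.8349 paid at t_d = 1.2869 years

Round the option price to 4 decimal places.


Answer: Price = 7.4463

Derivation:
PV(D) = D * exp(-r * t_d) = 0.8349 * 0.95104956 = 0.79403128
S_0' = S_0 - PV(D) = 56.1600 - 0.79403128 = 55.36596872
d1 = (ln(S_0'/K) + (r + sigma^2/2)*T) / (sigma*sqrt(T)) = 0.62845771
d2 = d1 - sigma*sqrt(T) = 0.03448802
exp(-rT) = 0.92496443
N(-d1) = 0.26485207; N(-d2) = 0.48624400
P = K * exp(-rT) * N(-d2) - S_0' * N(-d1) = 49.1600 * 0.92496443 * 0.48624400 - 55.36596872 * 0.26485207 = 7.4463


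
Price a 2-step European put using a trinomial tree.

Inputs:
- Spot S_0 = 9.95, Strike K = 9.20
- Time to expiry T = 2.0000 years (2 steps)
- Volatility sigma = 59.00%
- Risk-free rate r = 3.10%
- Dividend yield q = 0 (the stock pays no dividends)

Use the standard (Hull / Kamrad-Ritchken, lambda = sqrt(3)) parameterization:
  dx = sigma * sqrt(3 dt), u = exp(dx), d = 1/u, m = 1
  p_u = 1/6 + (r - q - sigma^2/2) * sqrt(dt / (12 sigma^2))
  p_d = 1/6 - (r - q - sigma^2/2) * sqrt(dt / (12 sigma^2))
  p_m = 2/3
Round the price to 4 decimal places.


Answer: Price = V(0,0) = 2.0829

Derivation:
dt = T/N = 1.000000; dx = sigma*sqrt(3*dt) = 1.021910
u = exp(dx) = 2.778497; d = 1/u = 0.359907
p_u = 0.096675, p_m = 0.666667, p_d = 0.236658
Discount per step: exp(-r*dt) = 0.969476
Stock lattice S(k, j) with j the centered position index:
  k=0: S(0,+0) = 9.9500
  k=1: S(1,-1) = 3.5811; S(1,+0) = 9.9500; S(1,+1) = 27.6460
  k=2: S(2,-2) = 1.2889; S(2,-1) = 3.5811; S(2,+0) = 9.9500; S(2,+1) = 27.6460; S(2,+2) = 76.8144
Terminal payoffs V(N, j) = max(K - S_T, 0):
  V(2,-2) = 7.911147; V(2,-1) = 5.618927; V(2,+0) = 0.000000; V(2,+1) = 0.000000; V(2,+2) = 0.000000
Backward induction: V(k, j) = exp(-r*dt) * [p_u * V(k+1, j+1) + p_m * V(k+1, j) + p_d * V(k+1, j-1)]
  V(1,-1) = exp(-r*dt) * [p_u*0.000000 + p_m*5.618927 + p_d*7.911147] = 5.446697
  V(1,+0) = exp(-r*dt) * [p_u*0.000000 + p_m*0.000000 + p_d*5.618927] = 1.289175
  V(1,+1) = exp(-r*dt) * [p_u*0.000000 + p_m*0.000000 + p_d*0.000000] = 0.000000
  V(0,+0) = exp(-r*dt) * [p_u*0.000000 + p_m*1.289175 + p_d*5.446697] = 2.082874


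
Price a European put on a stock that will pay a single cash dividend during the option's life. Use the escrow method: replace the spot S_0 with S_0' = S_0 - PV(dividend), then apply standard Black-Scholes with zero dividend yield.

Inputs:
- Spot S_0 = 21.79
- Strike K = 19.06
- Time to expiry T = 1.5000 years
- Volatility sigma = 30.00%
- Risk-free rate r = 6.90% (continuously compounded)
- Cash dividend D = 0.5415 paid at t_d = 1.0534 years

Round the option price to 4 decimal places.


Answer: Price = 1.2088

Derivation:
PV(D) = D * exp(-r * t_d) = 0.5415 * 0.92989407 = 0.50353764
S_0' = S_0 - PV(D) = 21.7900 - 0.50353764 = 21.28646236
d1 = (ln(S_0'/K) + (r + sigma^2/2)*T) / (sigma*sqrt(T)) = 0.76608990
d2 = d1 - sigma*sqrt(T) = 0.39866644
exp(-rT) = 0.90167602
N(-d1) = 0.22181141; N(-d2) = 0.34506950
P = K * exp(-rT) * N(-d2) - S_0' * N(-d1) = 19.0600 * 0.90167602 * 0.34506950 - 21.28646236 * 0.22181141 = 1.2088


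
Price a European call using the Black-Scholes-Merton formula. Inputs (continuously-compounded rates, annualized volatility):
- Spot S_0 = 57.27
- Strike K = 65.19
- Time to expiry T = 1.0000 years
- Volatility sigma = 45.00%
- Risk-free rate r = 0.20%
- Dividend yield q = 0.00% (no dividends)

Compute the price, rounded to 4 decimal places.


d1 = (ln(S/K) + (r - q + 0.5*sigma^2) * T) / (sigma * sqrt(T)) = -0.05839813
d2 = d1 - sigma * sqrt(T) = -0.50839813
exp(-rT) = 0.99800200; exp(-qT) = 1.00000000
C = S_0 * exp(-qT) * N(d1) - K * exp(-rT) * N(d2)
N(d1) = 0.47671575; N(d2) = 0.30558708
C = 57.2700 * 1.00000000 * 0.47671575 - 65.1900 * 0.99800200 * 0.30558708 = 7.4201

Answer: Price = 7.4201


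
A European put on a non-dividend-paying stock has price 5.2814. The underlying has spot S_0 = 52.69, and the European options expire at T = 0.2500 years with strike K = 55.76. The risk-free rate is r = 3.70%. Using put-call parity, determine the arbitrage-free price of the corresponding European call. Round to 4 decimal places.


Answer: Call price = 2.7248

Derivation:
Put-call parity: C - P = S_0 * exp(-qT) - K * exp(-rT).
S_0 * exp(-qT) = 52.6900 * 1.00000000 = 52.69000000
K * exp(-rT) = 55.7600 * 0.99079265 = 55.24659814
C = P + S*exp(-qT) - K*exp(-rT)
C = 5.2814 + 52.69000000 - 55.24659814 = 2.7248


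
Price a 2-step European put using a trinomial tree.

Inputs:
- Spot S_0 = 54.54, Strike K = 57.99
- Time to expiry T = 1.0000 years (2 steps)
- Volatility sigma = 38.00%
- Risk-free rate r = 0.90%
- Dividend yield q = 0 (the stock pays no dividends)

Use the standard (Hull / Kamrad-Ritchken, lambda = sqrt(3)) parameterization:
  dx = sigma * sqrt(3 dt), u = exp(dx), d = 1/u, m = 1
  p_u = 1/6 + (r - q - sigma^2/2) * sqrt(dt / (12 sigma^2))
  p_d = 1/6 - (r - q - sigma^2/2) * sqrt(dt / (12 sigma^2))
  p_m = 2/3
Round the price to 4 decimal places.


dt = T/N = 0.500000; dx = sigma*sqrt(3*dt) = 0.465403
u = exp(dx) = 1.592656; d = 1/u = 0.627882
p_u = 0.132718, p_m = 0.666667, p_d = 0.200616
Discount per step: exp(-r*dt) = 0.995510
Stock lattice S(k, j) with j the centered position index:
  k=0: S(0,+0) = 54.5400
  k=1: S(1,-1) = 34.2447; S(1,+0) = 54.5400; S(1,+1) = 86.8635
  k=2: S(2,-2) = 21.5016; S(2,-1) = 34.2447; S(2,+0) = 54.5400; S(2,+1) = 86.8635; S(2,+2) = 138.3436
Terminal payoffs V(N, j) = max(K - S_T, 0):
  V(2,-2) = 36.488380; V(2,-1) = 23.745317; V(2,+0) = 3.450000; V(2,+1) = 0.000000; V(2,+2) = 0.000000
Backward induction: V(k, j) = exp(-r*dt) * [p_u * V(k+1, j+1) + p_m * V(k+1, j) + p_d * V(k+1, j-1)]
  V(1,-1) = exp(-r*dt) * [p_u*3.450000 + p_m*23.745317 + p_d*36.488380] = 23.502232
  V(1,+0) = exp(-r*dt) * [p_u*0.000000 + p_m*3.450000 + p_d*23.745317] = 7.031969
  V(1,+1) = exp(-r*dt) * [p_u*0.000000 + p_m*0.000000 + p_d*3.450000] = 0.689017
  V(0,+0) = exp(-r*dt) * [p_u*0.689017 + p_m*7.031969 + p_d*23.502232] = 9.451713

Answer: Price = V(0,0) = 9.4517


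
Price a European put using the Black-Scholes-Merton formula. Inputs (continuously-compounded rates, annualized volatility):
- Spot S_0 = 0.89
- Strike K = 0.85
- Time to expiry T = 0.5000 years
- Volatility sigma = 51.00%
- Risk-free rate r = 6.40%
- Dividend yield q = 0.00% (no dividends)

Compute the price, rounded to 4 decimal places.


d1 = (ln(S/K) + (r - q + 0.5*sigma^2) * T) / (sigma * sqrt(T)) = 0.39656243
d2 = d1 - sigma * sqrt(T) = 0.03593798
exp(-rT) = 0.96850658; exp(-qT) = 1.00000000
P = K * exp(-rT) * N(-d2) - S_0 * exp(-qT) * N(-d1)
N(-d1) = 0.34584508; N(-d2) = 0.48566591
P = 0.8500 * 0.96850658 * 0.48566591 - 0.8900 * 1.00000000 * 0.34584508 = 0.0920

Answer: Price = 0.0920


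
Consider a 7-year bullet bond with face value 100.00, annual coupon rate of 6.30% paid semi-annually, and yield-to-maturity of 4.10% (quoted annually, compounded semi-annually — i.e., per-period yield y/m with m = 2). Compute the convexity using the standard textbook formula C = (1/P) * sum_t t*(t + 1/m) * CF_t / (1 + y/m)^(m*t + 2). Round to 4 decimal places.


Coupon per period c = face * coupon_rate / m = 3.150000
Periods per year m = 2; per-period yield y/m = 0.020500
Number of cashflows N = 14
Cashflows (t years, CF_t, discount factor 1/(1+y/m)^(m*t), PV):
  t = 0.5000: CF_t = 3.150000, DF = 0.979912, PV = 3.086722
  t = 1.0000: CF_t = 3.150000, DF = 0.960227, PV = 3.024716
  t = 1.5000: CF_t = 3.150000, DF = 0.940938, PV = 2.963954
  t = 2.0000: CF_t = 3.150000, DF = 0.922036, PV = 2.904414
  t = 2.5000: CF_t = 3.150000, DF = 0.903514, PV = 2.846070
  t = 3.0000: CF_t = 3.150000, DF = 0.885364, PV = 2.788897
  t = 3.5000: CF_t = 3.150000, DF = 0.867579, PV = 2.732873
  t = 4.0000: CF_t = 3.150000, DF = 0.850151, PV = 2.677975
  t = 4.5000: CF_t = 3.150000, DF = 0.833073, PV = 2.624179
  t = 5.0000: CF_t = 3.150000, DF = 0.816338, PV = 2.571464
  t = 5.5000: CF_t = 3.150000, DF = 0.799939, PV = 2.519808
  t = 6.0000: CF_t = 3.150000, DF = 0.783870, PV = 2.469190
  t = 6.5000: CF_t = 3.150000, DF = 0.768123, PV = 2.419588
  t = 7.0000: CF_t = 103.150000, DF = 0.752693, PV = 77.640282
Price P = sum_t PV_t = 113.270132
Convexity numerator sum_t t*(t + 1/m) * CF_t / (1+y/m)^(m*t + 2):
  t = 0.5000: term = 1.481977
  t = 1.0000: term = 4.356621
  t = 1.5000: term = 8.538209
  t = 2.0000: term = 13.944486
  t = 2.5000: term = 20.496549
  t = 3.0000: term = 28.118735
  t = 3.5000: term = 36.738507
  t = 4.0000: term = 46.286354
  t = 4.5000: term = 56.695680
  t = 5.0000: term = 67.902715
  t = 5.5000: term = 79.846407
  t = 6.0000: term = 92.468334
  t = 6.5000: term = 105.712615
  t = 7.0000: term = 3913.996121
Convexity = (1/P) * sum = 4476.583310 / 113.270132 = 39.521304

Answer: Convexity = 39.5213


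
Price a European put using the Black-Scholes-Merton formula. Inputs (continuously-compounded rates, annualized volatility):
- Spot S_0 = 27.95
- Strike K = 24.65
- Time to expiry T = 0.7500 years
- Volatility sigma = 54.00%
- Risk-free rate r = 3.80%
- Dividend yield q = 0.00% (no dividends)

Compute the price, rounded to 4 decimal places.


Answer: Price = 3.0550

Derivation:
d1 = (ln(S/K) + (r - q + 0.5*sigma^2) * T) / (sigma * sqrt(T)) = 0.56343035
d2 = d1 - sigma * sqrt(T) = 0.09577663
exp(-rT) = 0.97190229; exp(-qT) = 1.00000000
P = K * exp(-rT) * N(-d2) - S_0 * exp(-qT) * N(-d1)
N(-d1) = 0.28657094; N(-d2) = 0.46184899
P = 24.6500 * 0.97190229 * 0.46184899 - 27.9500 * 1.00000000 * 0.28657094 = 3.0550


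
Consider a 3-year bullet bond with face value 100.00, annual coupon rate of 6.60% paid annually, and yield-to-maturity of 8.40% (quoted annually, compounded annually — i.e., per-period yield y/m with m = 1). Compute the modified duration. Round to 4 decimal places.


Coupon per period c = face * coupon_rate / m = 6.600000
Periods per year m = 1; per-period yield y/m = 0.084000
Number of cashflows N = 3
Cashflows (t years, CF_t, discount factor 1/(1+y/m)^(m*t), PV):
  t = 1.0000: CF_t = 6.600000, DF = 0.922509, PV = 6.088561
  t = 2.0000: CF_t = 6.600000, DF = 0.851023, PV = 5.616754
  t = 3.0000: CF_t = 106.600000, DF = 0.785077, PV = 83.689189
Price P = sum_t PV_t = 95.394503
First compute Macaulay numerator sum_t t * PV_t:
  t * PV_t at t = 1.0000: 6.088561
  t * PV_t at t = 2.0000: 11.233507
  t * PV_t at t = 3.0000: 251.067566
Macaulay duration D = 268.389634 / 95.394503 = 2.813471
Modified duration = D / (1 + y/m) = 2.813471 / (1 + 0.084000) = 2.595453

Answer: Modified duration = 2.5955


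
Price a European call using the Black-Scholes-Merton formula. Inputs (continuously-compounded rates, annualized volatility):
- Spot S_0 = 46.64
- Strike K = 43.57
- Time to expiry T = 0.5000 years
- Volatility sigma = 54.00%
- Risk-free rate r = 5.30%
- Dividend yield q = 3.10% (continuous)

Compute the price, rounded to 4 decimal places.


Answer: Price = 8.5760

Derivation:
d1 = (ln(S/K) + (r - q + 0.5*sigma^2) * T) / (sigma * sqrt(T)) = 0.39804796
d2 = d1 - sigma * sqrt(T) = 0.01621030
exp(-rT) = 0.97384804; exp(-qT) = 0.98461951
C = S_0 * exp(-qT) * N(d1) - K * exp(-rT) * N(d2)
N(d1) = 0.65470258; N(d2) = 0.50646669
C = 46.6400 * 0.98461951 * 0.65470258 - 43.5700 * 0.97384804 * 0.50646669 = 8.5760


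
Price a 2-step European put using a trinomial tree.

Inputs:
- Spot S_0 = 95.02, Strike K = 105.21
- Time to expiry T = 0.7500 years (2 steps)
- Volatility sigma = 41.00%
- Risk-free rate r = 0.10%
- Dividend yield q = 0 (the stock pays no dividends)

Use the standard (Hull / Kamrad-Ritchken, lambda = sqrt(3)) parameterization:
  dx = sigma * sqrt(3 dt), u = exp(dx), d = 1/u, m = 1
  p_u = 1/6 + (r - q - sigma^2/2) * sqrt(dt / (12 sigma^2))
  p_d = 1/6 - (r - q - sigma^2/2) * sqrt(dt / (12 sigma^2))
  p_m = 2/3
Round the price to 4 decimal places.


Answer: Price = V(0,0) = 19.5322

Derivation:
dt = T/N = 0.375000; dx = sigma*sqrt(3*dt) = 0.434871
u = exp(dx) = 1.544763; d = 1/u = 0.647348
p_u = 0.130859, p_m = 0.666667, p_d = 0.202475
Discount per step: exp(-r*dt) = 0.999625
Stock lattice S(k, j) with j the centered position index:
  k=0: S(0,+0) = 95.0200
  k=1: S(1,-1) = 61.5110; S(1,+0) = 95.0200; S(1,+1) = 146.7834
  k=2: S(2,-2) = 39.8191; S(2,-1) = 61.5110; S(2,+0) = 95.0200; S(2,+1) = 146.7834; S(2,+2) = 226.7456
Terminal payoffs V(N, j) = max(K - S_T, 0):
  V(2,-2) = 65.390926; V(2,-1) = 43.698957; V(2,+0) = 10.190000; V(2,+1) = 0.000000; V(2,+2) = 0.000000
Backward induction: V(k, j) = exp(-r*dt) * [p_u * V(k+1, j+1) + p_m * V(k+1, j) + p_d * V(k+1, j-1)]
  V(1,-1) = exp(-r*dt) * [p_u*10.190000 + p_m*43.698957 + p_d*65.390926] = 43.689710
  V(1,+0) = exp(-r*dt) * [p_u*0.000000 + p_m*10.190000 + p_d*43.698957] = 15.635403
  V(1,+1) = exp(-r*dt) * [p_u*0.000000 + p_m*0.000000 + p_d*10.190000] = 2.062444
  V(0,+0) = exp(-r*dt) * [p_u*2.062444 + p_m*15.635403 + p_d*43.689710] = 19.532227


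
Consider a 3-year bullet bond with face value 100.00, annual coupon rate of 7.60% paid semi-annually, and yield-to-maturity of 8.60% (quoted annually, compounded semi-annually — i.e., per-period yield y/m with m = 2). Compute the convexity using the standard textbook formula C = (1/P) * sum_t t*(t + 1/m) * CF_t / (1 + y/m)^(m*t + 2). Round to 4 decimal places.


Coupon per period c = face * coupon_rate / m = 3.800000
Periods per year m = 2; per-period yield y/m = 0.043000
Number of cashflows N = 6
Cashflows (t years, CF_t, discount factor 1/(1+y/m)^(m*t), PV):
  t = 0.5000: CF_t = 3.800000, DF = 0.958773, PV = 3.643337
  t = 1.0000: CF_t = 3.800000, DF = 0.919245, PV = 3.493132
  t = 1.5000: CF_t = 3.800000, DF = 0.881347, PV = 3.349120
  t = 2.0000: CF_t = 3.800000, DF = 0.845012, PV = 3.211045
  t = 2.5000: CF_t = 3.800000, DF = 0.810174, PV = 3.078662
  t = 3.0000: CF_t = 103.800000, DF = 0.776773, PV = 80.629043
Price P = sum_t PV_t = 97.404338
Convexity numerator sum_t t*(t + 1/m) * CF_t / (1+y/m)^(m*t + 2):
  t = 0.5000: term = 1.674560
  t = 1.0000: term = 4.816567
  t = 1.5000: term = 9.235987
  t = 2.0000: term = 14.758688
  t = 2.5000: term = 21.225342
  t = 3.0000: term = 778.237556
Convexity = (1/P) * sum = 829.948700 / 97.404338 = 8.520654

Answer: Convexity = 8.5207


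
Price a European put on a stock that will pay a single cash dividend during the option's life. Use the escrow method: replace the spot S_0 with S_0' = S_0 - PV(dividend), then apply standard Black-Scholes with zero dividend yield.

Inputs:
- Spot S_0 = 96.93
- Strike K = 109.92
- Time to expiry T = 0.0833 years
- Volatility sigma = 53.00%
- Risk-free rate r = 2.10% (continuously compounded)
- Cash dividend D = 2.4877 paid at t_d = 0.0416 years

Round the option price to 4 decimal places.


Answer: Price = 16.6271

Derivation:
PV(D) = D * exp(-r * t_d) = 2.4877 * 0.99912678 = 2.48552769
S_0' = S_0 - PV(D) = 96.9300 - 2.48552769 = 94.44447231
d1 = (ln(S_0'/K) + (r + sigma^2/2)*T) / (sigma*sqrt(T)) = -0.90406283
d2 = d1 - sigma*sqrt(T) = -1.05703005
exp(-rT) = 0.99825223
N(-d1) = 0.81701896; N(-d2) = 0.85475106
P = K * exp(-rT) * N(-d2) - S_0' * N(-d1) = 109.9200 * 0.99825223 * 0.85475106 - 94.44447231 * 0.81701896 = 16.6271


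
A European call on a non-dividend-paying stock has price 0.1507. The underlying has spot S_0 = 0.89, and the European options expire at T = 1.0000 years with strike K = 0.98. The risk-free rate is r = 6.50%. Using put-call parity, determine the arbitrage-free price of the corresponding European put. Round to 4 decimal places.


Answer: Put price = 0.1790

Derivation:
Put-call parity: C - P = S_0 * exp(-qT) - K * exp(-rT).
S_0 * exp(-qT) = 0.8900 * 1.00000000 = 0.89000000
K * exp(-rT) = 0.9800 * 0.93706746 = 0.91832611
P = C - S*exp(-qT) + K*exp(-rT)
P = 0.1507 - 0.89000000 + 0.91832611 = 0.1790


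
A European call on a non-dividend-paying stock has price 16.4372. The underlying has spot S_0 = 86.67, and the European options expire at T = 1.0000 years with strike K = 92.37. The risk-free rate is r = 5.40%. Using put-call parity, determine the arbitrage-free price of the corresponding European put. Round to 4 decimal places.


Put-call parity: C - P = S_0 * exp(-qT) - K * exp(-rT).
S_0 * exp(-qT) = 86.6700 * 1.00000000 = 86.67000000
K * exp(-rT) = 92.3700 * 0.94743211 = 87.51430368
P = C - S*exp(-qT) + K*exp(-rT)
P = 16.4372 - 86.67000000 + 87.51430368 = 17.2815

Answer: Put price = 17.2815


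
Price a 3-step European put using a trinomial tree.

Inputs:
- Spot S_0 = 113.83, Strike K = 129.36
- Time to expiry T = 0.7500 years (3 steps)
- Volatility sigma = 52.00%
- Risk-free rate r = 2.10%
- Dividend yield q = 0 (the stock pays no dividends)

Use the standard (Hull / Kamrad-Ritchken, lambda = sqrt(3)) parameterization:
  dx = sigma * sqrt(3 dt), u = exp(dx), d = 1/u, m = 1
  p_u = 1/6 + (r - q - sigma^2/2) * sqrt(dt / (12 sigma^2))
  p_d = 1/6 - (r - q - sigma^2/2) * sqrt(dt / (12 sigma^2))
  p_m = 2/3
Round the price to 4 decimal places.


Answer: Price = V(0,0) = 29.0523

Derivation:
dt = T/N = 0.250000; dx = sigma*sqrt(3*dt) = 0.450333
u = exp(dx) = 1.568835; d = 1/u = 0.637416
p_u = 0.134968, p_m = 0.666667, p_d = 0.198365
Discount per step: exp(-r*dt) = 0.994764
Stock lattice S(k, j) with j the centered position index:
  k=0: S(0,+0) = 113.8300
  k=1: S(1,-1) = 72.5570; S(1,+0) = 113.8300; S(1,+1) = 178.5805
  k=2: S(2,-2) = 46.2490; S(2,-1) = 72.5570; S(2,+0) = 113.8300; S(2,+1) = 178.5805; S(2,+2) = 280.1633
  k=3: S(3,-3) = 29.4798; S(3,-2) = 46.2490; S(3,-1) = 72.5570; S(3,+0) = 113.8300; S(3,+1) = 178.5805; S(3,+2) = 280.1633; S(3,+3) = 439.5299
Terminal payoffs V(N, j) = max(K - S_T, 0):
  V(3,-3) = 99.880165; V(3,-2) = 83.111007; V(3,-1) = 56.802968; V(3,+0) = 15.530000; V(3,+1) = 0.000000; V(3,+2) = 0.000000; V(3,+3) = 0.000000
Backward induction: V(k, j) = exp(-r*dt) * [p_u * V(k+1, j+1) + p_m * V(k+1, j) + p_d * V(k+1, j-1)]
  V(2,-2) = exp(-r*dt) * [p_u*56.802968 + p_m*83.111007 + p_d*99.880165] = 82.452672
  V(2,-1) = exp(-r*dt) * [p_u*15.530000 + p_m*56.802968 + p_d*83.111007] = 56.155455
  V(2,+0) = exp(-r*dt) * [p_u*0.000000 + p_m*15.530000 + p_d*56.802968] = 21.507865
  V(2,+1) = exp(-r*dt) * [p_u*0.000000 + p_m*0.000000 + p_d*15.530000] = 3.064484
  V(2,+2) = exp(-r*dt) * [p_u*0.000000 + p_m*0.000000 + p_d*0.000000] = 0.000000
  V(1,-1) = exp(-r*dt) * [p_u*21.507865 + p_m*56.155455 + p_d*82.452672] = 56.398729
  V(1,+0) = exp(-r*dt) * [p_u*3.064484 + p_m*21.507865 + p_d*56.155455] = 25.755910
  V(1,+1) = exp(-r*dt) * [p_u*0.000000 + p_m*3.064484 + p_d*21.507865] = 6.276368
  V(0,+0) = exp(-r*dt) * [p_u*6.276368 + p_m*25.755910 + p_d*56.398729] = 29.052346


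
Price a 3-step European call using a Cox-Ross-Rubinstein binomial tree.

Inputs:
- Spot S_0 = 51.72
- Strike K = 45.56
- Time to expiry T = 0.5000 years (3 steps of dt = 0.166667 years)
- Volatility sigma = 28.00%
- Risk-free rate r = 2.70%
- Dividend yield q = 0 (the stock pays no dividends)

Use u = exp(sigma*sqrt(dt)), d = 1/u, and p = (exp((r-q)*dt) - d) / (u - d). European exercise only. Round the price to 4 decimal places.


dt = T/N = 0.166667
u = exp(sigma*sqrt(dt)) = 1.121099; d = 1/u = 0.891982
p = (exp((r-q)*dt) - d) / (u - d) = 0.491139
Discount per step: exp(-r*dt) = 0.995510
Stock lattice S(k, i) with i counting down-moves:
  k=0: S(0,0) = 51.7200
  k=1: S(1,0) = 57.9832; S(1,1) = 46.1333
  k=2: S(2,0) = 65.0050; S(2,1) = 51.7200; S(2,2) = 41.1501
  k=3: S(3,0) = 72.8770; S(3,1) = 57.9832; S(3,2) = 46.1333; S(3,3) = 36.7051
Terminal payoffs V(N, i) = max(S_T - K, 0):
  V(3,0) = 27.317002; V(3,1) = 12.423244; V(3,2) = 0.573300; V(3,3) = 0.000000
Backward induction: V(k, i) = exp(-r*dt) * [p * V(k+1, i) + (1-p) * V(k+1, i+1)].
  V(2,0) = exp(-r*dt) * [p*27.317002 + (1-p)*12.423244] = 19.649521
  V(2,1) = exp(-r*dt) * [p*12.423244 + (1-p)*0.573300] = 6.364559
  V(2,2) = exp(-r*dt) * [p*0.573300 + (1-p)*0.000000] = 0.280306
  V(1,0) = exp(-r*dt) * [p*19.649521 + (1-p)*6.364559] = 12.831445
  V(1,1) = exp(-r*dt) * [p*6.364559 + (1-p)*0.280306] = 3.253842
  V(0,0) = exp(-r*dt) * [p*12.831445 + (1-p)*3.253842] = 7.922042

Answer: Price = V(0,0) = 7.9220


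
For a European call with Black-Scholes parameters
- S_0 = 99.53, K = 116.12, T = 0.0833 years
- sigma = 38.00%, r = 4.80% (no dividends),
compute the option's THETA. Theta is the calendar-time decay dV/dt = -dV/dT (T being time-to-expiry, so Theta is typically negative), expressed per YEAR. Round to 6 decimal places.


d1 = -1.3143641301; d2 = -1.4240387398
phi(d1) = 0.1681809045; exp(-qT) = 1.0000000000; exp(-rT) = 0.9960095830
Theta = -S*exp(-qT)*phi(d1)*sigma/(2*sqrt(T)) - r*K*exp(-rT)*N(d2) + q*S*exp(-qT)*N(d1)
N(d1) = 0.0943618477; N(d2) = 0.0772176291; sqrt(T) = 0.2886173938
Term 1 = -99.5300 * 1.0000000000 * 0.1681809045 * 0.3800 / (2 * 0.2886173938) = -11.0194974352
Term 2 = -0.0480 * 116.1200 * 0.9960095830 * 0.0772176291 = -0.4286750867
Term 3 = 0 (no dividend yield, q = 0)
Theta = -11.0194974352 + (-0.4286750867) + (0.0000000000) = -11.448173

Answer: Theta = -11.448173


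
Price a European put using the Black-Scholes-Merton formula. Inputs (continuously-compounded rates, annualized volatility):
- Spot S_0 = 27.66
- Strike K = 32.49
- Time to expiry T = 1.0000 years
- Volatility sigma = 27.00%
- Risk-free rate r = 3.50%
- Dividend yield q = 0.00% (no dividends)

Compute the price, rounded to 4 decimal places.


Answer: Price = 5.3621

Derivation:
d1 = (ln(S/K) + (r - q + 0.5*sigma^2) * T) / (sigma * sqrt(T)) = -0.33146305
d2 = d1 - sigma * sqrt(T) = -0.60146305
exp(-rT) = 0.96560542; exp(-qT) = 1.00000000
P = K * exp(-rT) * N(-d2) - S_0 * exp(-qT) * N(-d1)
N(-d1) = 0.62985263; N(-d2) = 0.72623419
P = 32.4900 * 0.96560542 * 0.72623419 - 27.6600 * 1.00000000 * 0.62985263 = 5.3621


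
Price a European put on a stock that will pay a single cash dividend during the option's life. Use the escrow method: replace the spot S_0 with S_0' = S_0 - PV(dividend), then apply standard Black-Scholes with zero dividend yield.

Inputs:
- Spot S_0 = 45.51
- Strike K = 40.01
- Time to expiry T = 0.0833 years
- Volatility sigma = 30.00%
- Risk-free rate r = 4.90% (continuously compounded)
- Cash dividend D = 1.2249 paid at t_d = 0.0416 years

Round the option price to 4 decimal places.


PV(D) = D * exp(-r * t_d) = 1.2249 * 0.99796368 = 1.22240571
S_0' = S_0 - PV(D) = 45.5100 - 1.22240571 = 44.28759429
d1 = (ln(S_0'/K) + (r + sigma^2/2)*T) / (sigma*sqrt(T)) = 1.26355721
d2 = d1 - sigma*sqrt(T) = 1.17697199
exp(-rT) = 0.99592662
N(-d1) = 0.10319450; N(-d2) = 0.11960334
P = K * exp(-rT) * N(-d2) - S_0' * N(-d1) = 40.0100 * 0.99592662 * 0.11960334 - 44.28759429 * 0.10319450 = 0.1956

Answer: Price = 0.1956


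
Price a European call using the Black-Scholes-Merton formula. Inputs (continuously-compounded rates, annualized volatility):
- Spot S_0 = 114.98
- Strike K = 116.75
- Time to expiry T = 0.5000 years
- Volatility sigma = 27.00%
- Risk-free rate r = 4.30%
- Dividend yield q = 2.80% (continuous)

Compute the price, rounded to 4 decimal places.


d1 = (ln(S/K) + (r - q + 0.5*sigma^2) * T) / (sigma * sqrt(T)) = 0.05472642
d2 = d1 - sigma * sqrt(T) = -0.13619241
exp(-rT) = 0.97872948; exp(-qT) = 0.98609754
C = S_0 * exp(-qT) * N(d1) - K * exp(-rT) * N(d2)
N(d1) = 0.52182179; N(d2) = 0.44583459
C = 114.9800 * 0.98609754 * 0.52182179 - 116.7500 * 0.97872948 * 0.44583459 = 8.2209

Answer: Price = 8.2209


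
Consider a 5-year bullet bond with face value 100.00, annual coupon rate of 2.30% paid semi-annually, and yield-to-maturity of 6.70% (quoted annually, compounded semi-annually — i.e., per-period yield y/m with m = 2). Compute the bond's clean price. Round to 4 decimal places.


Coupon per period c = face * coupon_rate / m = 1.150000
Periods per year m = 2; per-period yield y/m = 0.033500
Number of cashflows N = 10
Cashflows (t years, CF_t, discount factor 1/(1+y/m)^(m*t), PV):
  t = 0.5000: CF_t = 1.150000, DF = 0.967586, PV = 1.112724
  t = 1.0000: CF_t = 1.150000, DF = 0.936222, PV = 1.076656
  t = 1.5000: CF_t = 1.150000, DF = 0.905876, PV = 1.041757
  t = 2.0000: CF_t = 1.150000, DF = 0.876512, PV = 1.007989
  t = 2.5000: CF_t = 1.150000, DF = 0.848101, PV = 0.975316
  t = 3.0000: CF_t = 1.150000, DF = 0.820611, PV = 0.943702
  t = 3.5000: CF_t = 1.150000, DF = 0.794011, PV = 0.913113
  t = 4.0000: CF_t = 1.150000, DF = 0.768274, PV = 0.883515
  t = 4.5000: CF_t = 1.150000, DF = 0.743371, PV = 0.854877
  t = 5.0000: CF_t = 101.150000, DF = 0.719275, PV = 72.754704
Price P = sum_t PV_t = 81.564353

Answer: Price = 81.5644


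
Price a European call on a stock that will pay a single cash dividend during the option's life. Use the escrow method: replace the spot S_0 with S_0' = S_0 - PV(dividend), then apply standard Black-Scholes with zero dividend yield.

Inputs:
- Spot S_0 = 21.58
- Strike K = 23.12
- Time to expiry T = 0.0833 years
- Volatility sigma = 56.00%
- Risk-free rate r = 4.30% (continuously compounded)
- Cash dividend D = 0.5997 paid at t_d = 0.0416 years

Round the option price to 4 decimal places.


Answer: Price = 0.6196

Derivation:
PV(D) = D * exp(-r * t_d) = 0.5997 * 0.99821280 = 0.59862822
S_0' = S_0 - PV(D) = 21.5800 - 0.59862822 = 20.98137178
d1 = (ln(S_0'/K) + (r + sigma^2/2)*T) / (sigma*sqrt(T)) = -0.49756751
d2 = d1 - sigma*sqrt(T) = -0.65919325
exp(-rT) = 0.99642451
N(d1) = 0.30939445; N(d2) = 0.25488584
C = S_0' * N(d1) - K * exp(-rT) * N(d2) = 20.98137178 * 0.30939445 - 23.1200 * 0.99642451 * 0.25488584 = 0.6196


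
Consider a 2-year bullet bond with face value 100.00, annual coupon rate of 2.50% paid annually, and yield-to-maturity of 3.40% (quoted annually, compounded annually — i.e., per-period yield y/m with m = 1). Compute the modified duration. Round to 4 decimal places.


Coupon per period c = face * coupon_rate / m = 2.500000
Periods per year m = 1; per-period yield y/m = 0.034000
Number of cashflows N = 2
Cashflows (t years, CF_t, discount factor 1/(1+y/m)^(m*t), PV):
  t = 1.0000: CF_t = 2.500000, DF = 0.967118, PV = 2.417795
  t = 2.0000: CF_t = 102.500000, DF = 0.935317, PV = 95.870013
Price P = sum_t PV_t = 98.287808
First compute Macaulay numerator sum_t t * PV_t:
  t * PV_t at t = 1.0000: 2.417795
  t * PV_t at t = 2.0000: 191.740027
Macaulay duration D = 194.157822 / 98.287808 = 1.975401
Modified duration = D / (1 + y/m) = 1.975401 / (1 + 0.034000) = 1.910446

Answer: Modified duration = 1.9104


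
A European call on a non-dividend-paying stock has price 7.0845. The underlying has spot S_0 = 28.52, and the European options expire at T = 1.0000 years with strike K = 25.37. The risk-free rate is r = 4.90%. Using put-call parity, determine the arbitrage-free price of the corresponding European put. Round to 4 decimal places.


Put-call parity: C - P = S_0 * exp(-qT) - K * exp(-rT).
S_0 * exp(-qT) = 28.5200 * 1.00000000 = 28.52000000
K * exp(-rT) = 25.3700 * 0.95218113 = 24.15683526
P = C - S*exp(-qT) + K*exp(-rT)
P = 7.0845 - 28.52000000 + 24.15683526 = 2.7213

Answer: Put price = 2.7213


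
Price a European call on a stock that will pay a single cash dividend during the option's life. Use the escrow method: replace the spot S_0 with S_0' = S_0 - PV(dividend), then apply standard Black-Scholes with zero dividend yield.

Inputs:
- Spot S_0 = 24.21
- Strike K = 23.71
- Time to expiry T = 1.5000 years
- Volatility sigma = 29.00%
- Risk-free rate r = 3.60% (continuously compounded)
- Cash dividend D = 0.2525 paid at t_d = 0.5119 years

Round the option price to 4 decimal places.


Answer: Price = 4.0745

Derivation:
PV(D) = D * exp(-r * t_d) = 0.2525 * 0.98174036 = 0.24788944
S_0' = S_0 - PV(D) = 24.2100 - 0.24788944 = 23.96211056
d1 = (ln(S_0'/K) + (r + sigma^2/2)*T) / (sigma*sqrt(T)) = 0.35940478
d2 = d1 - sigma*sqrt(T) = 0.00422877
exp(-rT) = 0.94743211
N(d1) = 0.64035385; N(d2) = 0.50168703
C = S_0' * N(d1) - K * exp(-rT) * N(d2) = 23.96211056 * 0.64035385 - 23.7100 * 0.94743211 * 0.50168703 = 4.0745


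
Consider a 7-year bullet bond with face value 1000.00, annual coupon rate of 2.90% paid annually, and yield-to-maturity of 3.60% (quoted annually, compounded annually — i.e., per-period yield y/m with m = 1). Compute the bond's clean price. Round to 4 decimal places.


Coupon per period c = face * coupon_rate / m = 29.000000
Periods per year m = 1; per-period yield y/m = 0.036000
Number of cashflows N = 7
Cashflows (t years, CF_t, discount factor 1/(1+y/m)^(m*t), PV):
  t = 1.0000: CF_t = 29.000000, DF = 0.965251, PV = 27.992278
  t = 2.0000: CF_t = 29.000000, DF = 0.931709, PV = 27.019573
  t = 3.0000: CF_t = 29.000000, DF = 0.899333, PV = 26.080669
  t = 4.0000: CF_t = 29.000000, DF = 0.868082, PV = 25.174391
  t = 5.0000: CF_t = 29.000000, DF = 0.837917, PV = 24.299605
  t = 6.0000: CF_t = 29.000000, DF = 0.808801, PV = 23.455218
  t = 7.0000: CF_t = 1029.000000, DF = 0.780696, PV = 803.335736
Price P = sum_t PV_t = 957.357471

Answer: Price = 957.3575


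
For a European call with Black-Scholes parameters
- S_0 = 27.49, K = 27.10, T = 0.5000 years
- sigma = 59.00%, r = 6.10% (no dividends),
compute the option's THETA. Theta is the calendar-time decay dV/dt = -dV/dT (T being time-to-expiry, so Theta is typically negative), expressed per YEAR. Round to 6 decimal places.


Answer: Theta = -5.089630

Derivation:
d1 = 0.3159534652; d2 = -0.1012395357
phi(d1) = 0.3795185401; exp(-qT) = 1.0000000000; exp(-rT) = 0.9699604321
Theta = -S*exp(-qT)*phi(d1)*sigma/(2*sqrt(T)) - r*K*exp(-rT)*N(d2) + q*S*exp(-qT)*N(d1)
N(d1) = 0.6239810852; N(d2) = 0.4596801565; sqrt(T) = 0.7071067812
Term 1 = -27.4900 * 1.0000000000 * 0.3795185401 * 0.5900 / (2 * 0.7071067812) = -4.3525598378
Term 2 = -0.0610 * 27.1000 * 0.9699604321 * 0.4596801565 = -0.7370702812
Term 3 = 0 (no dividend yield, q = 0)
Theta = -4.3525598378 + (-0.7370702812) + (0.0000000000) = -5.089630


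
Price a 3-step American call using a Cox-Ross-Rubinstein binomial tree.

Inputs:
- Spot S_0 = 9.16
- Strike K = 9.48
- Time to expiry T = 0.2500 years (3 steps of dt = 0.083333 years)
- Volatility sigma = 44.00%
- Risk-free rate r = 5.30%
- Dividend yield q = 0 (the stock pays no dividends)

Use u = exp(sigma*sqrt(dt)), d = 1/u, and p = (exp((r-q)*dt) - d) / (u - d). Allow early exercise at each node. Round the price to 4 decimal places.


dt = T/N = 0.083333
u = exp(sigma*sqrt(dt)) = 1.135436; d = 1/u = 0.880719
p = (exp((r-q)*dt) - d) / (u - d) = 0.485666
Discount per step: exp(-r*dt) = 0.995593
Stock lattice S(k, i) with i counting down-moves:
  k=0: S(0,0) = 9.1600
  k=1: S(1,0) = 10.4006; S(1,1) = 8.0674
  k=2: S(2,0) = 11.8092; S(2,1) = 9.1600; S(2,2) = 7.1051
  k=3: S(3,0) = 13.4086; S(3,1) = 10.4006; S(3,2) = 8.0674; S(3,3) = 6.2576
Terminal payoffs V(N, i) = max(S_T - K, 0):
  V(3,0) = 3.928614; V(3,1) = 0.920597; V(3,2) = 0.000000; V(3,3) = 0.000000
Backward induction: V(k, i) = exp(-r*dt) * [p * V(k+1, i) + (1-p) * V(k+1, i+1)]; then take max(V_cont, immediate exercise) for American.
  V(2,0) = exp(-r*dt) * [p*3.928614 + (1-p)*0.920597] = 2.370994; exercise = 2.329217; V(2,0) = max -> 2.370994
  V(2,1) = exp(-r*dt) * [p*0.920597 + (1-p)*0.000000] = 0.445133; exercise = 0.000000; V(2,1) = max -> 0.445133
  V(2,2) = exp(-r*dt) * [p*0.000000 + (1-p)*0.000000] = 0.000000; exercise = 0.000000; V(2,2) = max -> 0.000000
  V(1,0) = exp(-r*dt) * [p*2.370994 + (1-p)*0.445133] = 1.374375; exercise = 0.920597; V(1,0) = max -> 1.374375
  V(1,1) = exp(-r*dt) * [p*0.445133 + (1-p)*0.000000] = 0.215233; exercise = 0.000000; V(1,1) = max -> 0.215233
  V(0,0) = exp(-r*dt) * [p*1.374375 + (1-p)*0.215233] = 0.774760; exercise = 0.000000; V(0,0) = max -> 0.774760

Answer: Price = V(0,0) = 0.7748


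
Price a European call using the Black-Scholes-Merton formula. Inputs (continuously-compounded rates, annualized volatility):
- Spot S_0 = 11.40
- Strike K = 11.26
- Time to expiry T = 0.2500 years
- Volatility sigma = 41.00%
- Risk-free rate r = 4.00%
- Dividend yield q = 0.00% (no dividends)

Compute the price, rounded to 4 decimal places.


Answer: Price = 1.0519

Derivation:
d1 = (ln(S/K) + (r - q + 0.5*sigma^2) * T) / (sigma * sqrt(T)) = 0.21155723
d2 = d1 - sigma * sqrt(T) = 0.00655723
exp(-rT) = 0.99004983; exp(-qT) = 1.00000000
C = S_0 * exp(-qT) * N(d1) - K * exp(-rT) * N(d2)
N(d1) = 0.58377376; N(d2) = 0.50261594
C = 11.4000 * 1.00000000 * 0.58377376 - 11.2600 * 0.99004983 * 0.50261594 = 1.0519


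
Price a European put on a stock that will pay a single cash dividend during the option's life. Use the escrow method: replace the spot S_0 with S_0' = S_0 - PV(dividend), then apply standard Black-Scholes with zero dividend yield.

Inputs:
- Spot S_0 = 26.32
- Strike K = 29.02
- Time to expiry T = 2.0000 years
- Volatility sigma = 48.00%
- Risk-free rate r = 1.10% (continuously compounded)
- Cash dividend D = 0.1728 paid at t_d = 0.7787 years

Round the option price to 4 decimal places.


PV(D) = D * exp(-r * t_d) = 0.1728 * 0.99147088 = 0.17132617
S_0' = S_0 - PV(D) = 26.3200 - 0.17132617 = 26.14867383
d1 = (ln(S_0'/K) + (r + sigma^2/2)*T) / (sigma*sqrt(T)) = 0.21833871
d2 = d1 - sigma*sqrt(T) = -0.46048380
exp(-rT) = 0.97824024
N(-d1) = 0.41358261; N(-d2) = 0.67741550
P = K * exp(-rT) * N(-d2) - S_0' * N(-d1) = 29.0200 * 0.97824024 * 0.67741550 - 26.14867383 * 0.41358261 = 8.4162

Answer: Price = 8.4162


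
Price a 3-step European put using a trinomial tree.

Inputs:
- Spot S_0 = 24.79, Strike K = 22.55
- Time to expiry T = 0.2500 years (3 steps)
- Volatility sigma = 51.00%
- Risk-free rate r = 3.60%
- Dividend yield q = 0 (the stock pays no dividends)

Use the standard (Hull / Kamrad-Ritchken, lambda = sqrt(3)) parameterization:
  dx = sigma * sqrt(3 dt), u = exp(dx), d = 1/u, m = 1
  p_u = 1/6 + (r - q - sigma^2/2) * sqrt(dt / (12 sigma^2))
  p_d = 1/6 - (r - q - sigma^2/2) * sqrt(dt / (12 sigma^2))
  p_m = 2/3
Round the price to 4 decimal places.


Answer: Price = V(0,0) = 1.4223

Derivation:
dt = T/N = 0.083333; dx = sigma*sqrt(3*dt) = 0.255000
u = exp(dx) = 1.290462; d = 1/u = 0.774916
p_u = 0.151299, p_m = 0.666667, p_d = 0.182034
Discount per step: exp(-r*dt) = 0.997004
Stock lattice S(k, j) with j the centered position index:
  k=0: S(0,+0) = 24.7900
  k=1: S(1,-1) = 19.2102; S(1,+0) = 24.7900; S(1,+1) = 31.9905
  k=2: S(2,-2) = 14.8863; S(2,-1) = 19.2102; S(2,+0) = 24.7900; S(2,+1) = 31.9905; S(2,+2) = 41.2826
  k=3: S(3,-3) = 11.5356; S(3,-2) = 14.8863; S(3,-1) = 19.2102; S(3,+0) = 24.7900; S(3,+1) = 31.9905; S(3,+2) = 41.2826; S(3,+3) = 53.2736
Terminal payoffs V(N, j) = max(K - S_T, 0):
  V(3,-3) = 11.014372; V(3,-2) = 7.663715; V(3,-1) = 3.339820; V(3,+0) = 0.000000; V(3,+1) = 0.000000; V(3,+2) = 0.000000; V(3,+3) = 0.000000
Backward induction: V(k, j) = exp(-r*dt) * [p_u * V(k+1, j+1) + p_m * V(k+1, j) + p_d * V(k+1, j-1)]
  V(2,-2) = exp(-r*dt) * [p_u*3.339820 + p_m*7.663715 + p_d*11.014372] = 7.596624
  V(2,-1) = exp(-r*dt) * [p_u*0.000000 + p_m*3.339820 + p_d*7.663715] = 3.610757
  V(2,+0) = exp(-r*dt) * [p_u*0.000000 + p_m*0.000000 + p_d*3.339820] = 0.606141
  V(2,+1) = exp(-r*dt) * [p_u*0.000000 + p_m*0.000000 + p_d*0.000000] = 0.000000
  V(2,+2) = exp(-r*dt) * [p_u*0.000000 + p_m*0.000000 + p_d*0.000000] = 0.000000
  V(1,-1) = exp(-r*dt) * [p_u*0.606141 + p_m*3.610757 + p_d*7.596624] = 3.870098
  V(1,+0) = exp(-r*dt) * [p_u*0.000000 + p_m*0.606141 + p_d*3.610757] = 1.058196
  V(1,+1) = exp(-r*dt) * [p_u*0.000000 + p_m*0.000000 + p_d*0.606141] = 0.110008
  V(0,+0) = exp(-r*dt) * [p_u*0.110008 + p_m*1.058196 + p_d*3.870098] = 1.422326


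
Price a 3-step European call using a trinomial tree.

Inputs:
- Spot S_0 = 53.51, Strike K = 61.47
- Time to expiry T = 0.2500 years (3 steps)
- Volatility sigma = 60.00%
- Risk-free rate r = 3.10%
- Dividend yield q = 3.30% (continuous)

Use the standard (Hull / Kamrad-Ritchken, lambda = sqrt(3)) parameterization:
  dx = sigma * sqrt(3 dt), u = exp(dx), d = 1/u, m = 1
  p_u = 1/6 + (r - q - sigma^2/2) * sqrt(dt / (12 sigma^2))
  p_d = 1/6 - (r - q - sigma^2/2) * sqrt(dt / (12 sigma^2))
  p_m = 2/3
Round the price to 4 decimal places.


dt = T/N = 0.083333; dx = sigma*sqrt(3*dt) = 0.300000
u = exp(dx) = 1.349859; d = 1/u = 0.740818
p_u = 0.141389, p_m = 0.666667, p_d = 0.191944
Discount per step: exp(-r*dt) = 0.997420
Stock lattice S(k, j) with j the centered position index:
  k=0: S(0,+0) = 53.5100
  k=1: S(1,-1) = 39.6412; S(1,+0) = 53.5100; S(1,+1) = 72.2309
  k=2: S(2,-2) = 29.3669; S(2,-1) = 39.6412; S(2,+0) = 53.5100; S(2,+1) = 72.2309; S(2,+2) = 97.5016
  k=3: S(3,-3) = 21.7555; S(3,-2) = 29.3669; S(3,-1) = 39.6412; S(3,+0) = 53.5100; S(3,+1) = 72.2309; S(3,+2) = 97.5016; S(3,+3) = 131.6134
Terminal payoffs V(N, j) = max(S_T - K, 0):
  V(3,-3) = 0.000000; V(3,-2) = 0.000000; V(3,-1) = 0.000000; V(3,+0) = 0.000000; V(3,+1) = 10.760945; V(3,+2) = 36.031577; V(3,+3) = 70.143362
Backward induction: V(k, j) = exp(-r*dt) * [p_u * V(k+1, j+1) + p_m * V(k+1, j) + p_d * V(k+1, j-1)]
  V(2,-2) = exp(-r*dt) * [p_u*0.000000 + p_m*0.000000 + p_d*0.000000] = 0.000000
  V(2,-1) = exp(-r*dt) * [p_u*0.000000 + p_m*0.000000 + p_d*0.000000] = 0.000000
  V(2,+0) = exp(-r*dt) * [p_u*10.760945 + p_m*0.000000 + p_d*0.000000] = 1.517553
  V(2,+1) = exp(-r*dt) * [p_u*36.031577 + p_m*10.760945 + p_d*0.000000] = 12.236775
  V(2,+2) = exp(-r*dt) * [p_u*70.143362 + p_m*36.031577 + p_d*10.760945] = 35.911157
  V(1,-1) = exp(-r*dt) * [p_u*1.517553 + p_m*0.000000 + p_d*0.000000] = 0.214012
  V(1,+0) = exp(-r*dt) * [p_u*12.236775 + p_m*1.517553 + p_d*0.000000] = 2.734772
  V(1,+1) = exp(-r*dt) * [p_u*35.911157 + p_m*12.236775 + p_d*1.517553] = 13.491676
  V(0,+0) = exp(-r*dt) * [p_u*13.491676 + p_m*2.734772 + p_d*0.214012] = 3.762101

Answer: Price = V(0,0) = 3.7621


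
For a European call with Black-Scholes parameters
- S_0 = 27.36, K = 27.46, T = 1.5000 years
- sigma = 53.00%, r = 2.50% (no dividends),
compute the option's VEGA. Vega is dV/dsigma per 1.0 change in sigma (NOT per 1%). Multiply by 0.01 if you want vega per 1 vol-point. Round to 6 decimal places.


d1 = 0.3767079402; d2 = -0.2724068416
phi(d1) = 0.3716164633; exp(-qT) = 1.0000000000; exp(-rT) = 0.9631944177
Vega = S * exp(-qT) * phi(d1) * sqrt(T) = 27.3600 * 1.0000000000 * 0.3716164633 * 1.2247448714 = 12.452503

Answer: Vega = 12.452503


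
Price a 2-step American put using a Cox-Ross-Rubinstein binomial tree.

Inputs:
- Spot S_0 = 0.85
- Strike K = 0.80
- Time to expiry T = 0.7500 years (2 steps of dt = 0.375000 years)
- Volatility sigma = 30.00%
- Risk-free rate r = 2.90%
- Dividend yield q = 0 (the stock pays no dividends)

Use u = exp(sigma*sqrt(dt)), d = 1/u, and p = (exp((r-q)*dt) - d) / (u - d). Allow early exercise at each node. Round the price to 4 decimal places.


dt = T/N = 0.375000
u = exp(sigma*sqrt(dt)) = 1.201669; d = 1/u = 0.832176
p = (exp((r-q)*dt) - d) / (u - d) = 0.483794
Discount per step: exp(-r*dt) = 0.989184
Stock lattice S(k, i) with i counting down-moves:
  k=0: S(0,0) = 0.8500
  k=1: S(1,0) = 1.0214; S(1,1) = 0.7073
  k=2: S(2,0) = 1.2274; S(2,1) = 0.8500; S(2,2) = 0.5886
Terminal payoffs V(N, i) = max(K - S_T, 0):
  V(2,0) = 0.000000; V(2,1) = 0.000000; V(2,2) = 0.211361
Backward induction: V(k, i) = exp(-r*dt) * [p * V(k+1, i) + (1-p) * V(k+1, i+1)]; then take max(V_cont, immediate exercise) for American.
  V(1,0) = exp(-r*dt) * [p*0.000000 + (1-p)*0.000000] = 0.000000; exercise = 0.000000; V(1,0) = max -> 0.000000
  V(1,1) = exp(-r*dt) * [p*0.000000 + (1-p)*0.211361] = 0.107926; exercise = 0.092651; V(1,1) = max -> 0.107926
  V(0,0) = exp(-r*dt) * [p*0.000000 + (1-p)*0.107926] = 0.055109; exercise = 0.000000; V(0,0) = max -> 0.055109

Answer: Price = V(0,0) = 0.0551
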